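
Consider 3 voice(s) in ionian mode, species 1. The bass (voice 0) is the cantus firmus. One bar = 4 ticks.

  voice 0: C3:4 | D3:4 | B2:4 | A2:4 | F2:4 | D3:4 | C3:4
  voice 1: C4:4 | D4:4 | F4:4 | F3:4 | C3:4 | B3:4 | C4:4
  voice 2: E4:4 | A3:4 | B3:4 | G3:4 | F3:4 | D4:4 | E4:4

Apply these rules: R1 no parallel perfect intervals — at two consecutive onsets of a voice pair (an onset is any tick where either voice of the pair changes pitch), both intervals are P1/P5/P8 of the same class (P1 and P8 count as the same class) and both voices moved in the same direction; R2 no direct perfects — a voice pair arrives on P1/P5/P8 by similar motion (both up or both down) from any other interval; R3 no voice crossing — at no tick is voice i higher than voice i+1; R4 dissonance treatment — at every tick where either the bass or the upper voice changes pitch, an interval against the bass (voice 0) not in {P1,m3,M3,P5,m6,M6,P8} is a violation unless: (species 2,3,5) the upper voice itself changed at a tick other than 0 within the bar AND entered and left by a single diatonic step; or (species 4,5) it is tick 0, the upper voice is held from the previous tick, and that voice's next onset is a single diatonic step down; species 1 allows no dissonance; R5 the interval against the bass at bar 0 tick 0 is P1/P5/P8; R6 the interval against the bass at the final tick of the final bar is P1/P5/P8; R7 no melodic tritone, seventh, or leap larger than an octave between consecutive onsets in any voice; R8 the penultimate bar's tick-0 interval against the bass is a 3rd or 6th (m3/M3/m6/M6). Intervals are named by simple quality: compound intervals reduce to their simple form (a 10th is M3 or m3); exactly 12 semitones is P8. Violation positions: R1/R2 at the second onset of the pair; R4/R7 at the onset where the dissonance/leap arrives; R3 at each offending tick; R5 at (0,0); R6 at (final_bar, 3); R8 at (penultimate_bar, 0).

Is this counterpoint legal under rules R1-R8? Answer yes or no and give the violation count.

No (18 violations)

bar 0: v0=C3 v1=C4 v2=E4 (M3)
bar 1: v0=D3 v1=D4 v2=A3 (P5)
bar 2: v0=B2 v1=F4 v2=B3 (P8)
bar 3: v0=A2 v1=F3 v2=G3 (m7)
bar 4: v0=F2 v1=C3 v2=F3 (P8)
bar 5: v0=D3 v1=B3 v2=D4 (P8)
bar 6: v0=C3 v1=C4 v2=E4 (M3)
  R5 @ bar0.0: opens on M3
  R1 @ bar1.0: C3/C4 P8 -> D3/D4 P8 similar
  R3 @ bar1.0: D4 above A3
  R3 @ bar1.1: D4 above A3
  R3 @ bar1.2: D4 above A3
  R3 @ bar1.3: D4 above A3
  R3 @ bar2.0: F4 above B3
  R4 @ bar2.0: B2/F4 TT untreated
  R3 @ bar2.1: F4 above B3
  R3 @ bar2.2: F4 above B3
  R3 @ bar2.3: F4 above B3
  R4 @ bar3.0: A2/G3 m7 untreated
  R2 @ bar4.0: A2/F3 m6 -> F2/C3 P5 similar
  R2 @ bar4.0: A2/G3 m7 -> F2/F3 P8 similar
  R1 @ bar5.0: F2/F3 P8 -> D3/D4 P8 similar
  R7 @ bar5.0: C3->B3 leap 11st
  R8 @ bar5.0: penult P8 not 3rd/6th
  R6 @ bar6.3: closes on M3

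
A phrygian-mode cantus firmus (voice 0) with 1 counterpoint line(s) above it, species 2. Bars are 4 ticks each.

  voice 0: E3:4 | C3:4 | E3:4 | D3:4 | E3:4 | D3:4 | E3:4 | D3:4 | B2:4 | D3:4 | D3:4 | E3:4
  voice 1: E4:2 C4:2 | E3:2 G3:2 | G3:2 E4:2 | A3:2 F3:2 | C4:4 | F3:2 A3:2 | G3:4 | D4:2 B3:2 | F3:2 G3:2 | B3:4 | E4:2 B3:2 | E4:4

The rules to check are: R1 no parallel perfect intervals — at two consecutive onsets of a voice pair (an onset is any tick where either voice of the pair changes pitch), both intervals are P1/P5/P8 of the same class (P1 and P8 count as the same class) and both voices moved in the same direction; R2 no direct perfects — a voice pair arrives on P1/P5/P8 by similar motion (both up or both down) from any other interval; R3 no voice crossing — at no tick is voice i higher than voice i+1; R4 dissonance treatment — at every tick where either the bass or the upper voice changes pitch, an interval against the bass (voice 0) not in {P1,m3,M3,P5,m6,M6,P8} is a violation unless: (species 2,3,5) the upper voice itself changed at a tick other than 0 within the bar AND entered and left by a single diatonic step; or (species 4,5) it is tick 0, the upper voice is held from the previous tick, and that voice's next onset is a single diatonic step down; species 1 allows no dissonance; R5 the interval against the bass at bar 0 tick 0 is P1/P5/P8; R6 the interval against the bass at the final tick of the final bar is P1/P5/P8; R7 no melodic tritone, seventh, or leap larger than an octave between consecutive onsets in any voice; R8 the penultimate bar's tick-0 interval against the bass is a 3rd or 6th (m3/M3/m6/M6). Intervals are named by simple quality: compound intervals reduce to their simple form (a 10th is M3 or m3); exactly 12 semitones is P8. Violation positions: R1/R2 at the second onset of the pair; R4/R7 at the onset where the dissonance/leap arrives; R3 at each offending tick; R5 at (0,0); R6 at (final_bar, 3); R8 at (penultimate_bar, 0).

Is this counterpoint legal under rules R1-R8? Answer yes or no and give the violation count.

No (6 violations)

bar 0: v0=E3 v1=E4 (P8)
bar 1: v0=C3 v1=E3 (M3)
bar 2: v0=E3 v1=G3 (m3)
bar 3: v0=D3 v1=A3 (P5)
bar 4: v0=E3 v1=C4 (m6)
bar 5: v0=D3 v1=F3 (m3)
bar 6: v0=E3 v1=G3 (m3)
bar 7: v0=D3 v1=D4 (P8)
bar 8: v0=B2 v1=F3 (TT)
bar 9: v0=D3 v1=B3 (M6)
bar 10: v0=D3 v1=E4 (M2)
bar 11: v0=E3 v1=E4 (P8)
  R2 @ bar3.0: E3/E4 P8 -> D3/A3 P5 similar
  R4 @ bar8.0: B2/F3 TT untreated
  R7 @ bar8.0: B3->F3 leap 6st
  R4 @ bar10.0: D3/E4 M2 untreated
  R8 @ bar10.0: penult M2 not 3rd/6th
  R2 @ bar11.0: D3/B3 M6 -> E3/E4 P8 similar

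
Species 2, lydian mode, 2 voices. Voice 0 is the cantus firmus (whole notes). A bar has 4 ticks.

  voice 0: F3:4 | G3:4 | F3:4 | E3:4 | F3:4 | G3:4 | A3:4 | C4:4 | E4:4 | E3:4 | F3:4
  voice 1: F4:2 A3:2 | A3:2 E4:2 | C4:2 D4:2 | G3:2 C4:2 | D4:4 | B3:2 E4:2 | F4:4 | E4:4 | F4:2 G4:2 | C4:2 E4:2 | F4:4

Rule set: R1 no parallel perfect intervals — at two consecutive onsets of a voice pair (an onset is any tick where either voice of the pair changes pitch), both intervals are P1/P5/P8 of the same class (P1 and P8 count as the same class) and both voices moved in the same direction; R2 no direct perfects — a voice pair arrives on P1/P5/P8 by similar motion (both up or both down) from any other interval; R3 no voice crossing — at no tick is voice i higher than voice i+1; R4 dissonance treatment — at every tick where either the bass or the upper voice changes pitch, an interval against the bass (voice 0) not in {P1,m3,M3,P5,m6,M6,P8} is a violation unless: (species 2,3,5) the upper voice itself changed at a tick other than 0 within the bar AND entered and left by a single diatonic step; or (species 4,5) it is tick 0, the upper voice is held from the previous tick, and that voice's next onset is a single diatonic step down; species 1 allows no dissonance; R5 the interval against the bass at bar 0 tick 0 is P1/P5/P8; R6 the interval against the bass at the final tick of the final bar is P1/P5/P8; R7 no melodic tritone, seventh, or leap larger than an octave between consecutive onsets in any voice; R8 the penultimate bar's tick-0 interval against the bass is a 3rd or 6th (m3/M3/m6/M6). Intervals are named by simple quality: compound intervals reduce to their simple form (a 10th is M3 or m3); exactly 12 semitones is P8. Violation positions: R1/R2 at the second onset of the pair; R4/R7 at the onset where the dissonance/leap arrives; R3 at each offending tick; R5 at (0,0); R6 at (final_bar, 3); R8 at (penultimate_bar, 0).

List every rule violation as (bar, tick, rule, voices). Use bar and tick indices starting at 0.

(1, 0, R4, (0, 1))
(2, 0, R2, (0, 1))
(8, 0, R4, (0, 1))
(10, 0, R1, (0, 1))

bar 0: v0=F3 v1=F4 downbeat P8
bar 1: v0=G3 v1=A3 downbeat M2
bar 2: v0=F3 v1=C4 downbeat P5
bar 3: v0=E3 v1=G3 downbeat m3
bar 4: v0=F3 v1=D4 downbeat M6
bar 5: v0=G3 v1=B3 downbeat M3
bar 6: v0=A3 v1=F4 downbeat m6
bar 7: v0=C4 v1=E4 downbeat M3
bar 8: v0=E4 v1=F4 downbeat m2
bar 9: v0=E3 v1=C4 downbeat m6
bar 10: v0=F3 v1=F4 downbeat P8
  -> R4 @ bar 1 tick 0 v(0, 1): G3/A3 M2 untreated
  -> R2 @ bar 2 tick 0 v(0, 1): G3/E4 M6 -> F3/C4 P5 similar
  -> R4 @ bar 8 tick 0 v(0, 1): E4/F4 m2 untreated
  -> R1 @ bar 10 tick 0 v(0, 1): E3/E4 P8 -> F3/F4 P8 similar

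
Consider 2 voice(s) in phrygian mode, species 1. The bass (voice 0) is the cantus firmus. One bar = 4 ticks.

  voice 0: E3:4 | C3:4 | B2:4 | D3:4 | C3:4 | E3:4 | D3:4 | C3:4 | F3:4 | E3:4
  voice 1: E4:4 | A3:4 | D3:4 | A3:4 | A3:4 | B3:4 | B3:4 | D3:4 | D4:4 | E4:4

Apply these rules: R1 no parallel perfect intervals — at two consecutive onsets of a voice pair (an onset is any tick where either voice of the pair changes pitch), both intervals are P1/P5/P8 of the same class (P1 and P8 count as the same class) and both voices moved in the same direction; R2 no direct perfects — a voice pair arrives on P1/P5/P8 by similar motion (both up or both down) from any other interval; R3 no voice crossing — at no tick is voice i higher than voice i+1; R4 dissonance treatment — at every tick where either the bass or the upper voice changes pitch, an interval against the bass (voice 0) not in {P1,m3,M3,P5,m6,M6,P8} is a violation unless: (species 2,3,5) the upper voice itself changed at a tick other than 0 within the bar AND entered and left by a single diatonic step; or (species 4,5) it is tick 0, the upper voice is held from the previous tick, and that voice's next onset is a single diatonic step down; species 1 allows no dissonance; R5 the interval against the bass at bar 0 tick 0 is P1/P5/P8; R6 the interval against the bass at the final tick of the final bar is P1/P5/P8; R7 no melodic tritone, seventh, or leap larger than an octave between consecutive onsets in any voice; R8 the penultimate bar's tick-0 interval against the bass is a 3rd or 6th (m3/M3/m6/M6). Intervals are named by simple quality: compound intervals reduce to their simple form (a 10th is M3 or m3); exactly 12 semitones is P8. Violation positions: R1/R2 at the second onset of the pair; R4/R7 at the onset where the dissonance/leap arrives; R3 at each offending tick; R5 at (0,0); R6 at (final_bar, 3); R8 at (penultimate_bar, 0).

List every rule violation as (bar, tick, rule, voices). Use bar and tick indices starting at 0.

bar 0: v0=E3 v1=E4 downbeat P8
bar 1: v0=C3 v1=A3 downbeat M6
bar 2: v0=B2 v1=D3 downbeat m3
bar 3: v0=D3 v1=A3 downbeat P5
bar 4: v0=C3 v1=A3 downbeat M6
bar 5: v0=E3 v1=B3 downbeat P5
bar 6: v0=D3 v1=B3 downbeat M6
bar 7: v0=C3 v1=D3 downbeat M2
bar 8: v0=F3 v1=D4 downbeat M6
bar 9: v0=E3 v1=E4 downbeat P8
  -> R2 @ bar 3 tick 0 v(0, 1): B2/D3 m3 -> D3/A3 P5 similar
  -> R2 @ bar 5 tick 0 v(0, 1): C3/A3 M6 -> E3/B3 P5 similar
  -> R4 @ bar 7 tick 0 v(0, 1): C3/D3 M2 untreated

(3, 0, R2, (0, 1))
(5, 0, R2, (0, 1))
(7, 0, R4, (0, 1))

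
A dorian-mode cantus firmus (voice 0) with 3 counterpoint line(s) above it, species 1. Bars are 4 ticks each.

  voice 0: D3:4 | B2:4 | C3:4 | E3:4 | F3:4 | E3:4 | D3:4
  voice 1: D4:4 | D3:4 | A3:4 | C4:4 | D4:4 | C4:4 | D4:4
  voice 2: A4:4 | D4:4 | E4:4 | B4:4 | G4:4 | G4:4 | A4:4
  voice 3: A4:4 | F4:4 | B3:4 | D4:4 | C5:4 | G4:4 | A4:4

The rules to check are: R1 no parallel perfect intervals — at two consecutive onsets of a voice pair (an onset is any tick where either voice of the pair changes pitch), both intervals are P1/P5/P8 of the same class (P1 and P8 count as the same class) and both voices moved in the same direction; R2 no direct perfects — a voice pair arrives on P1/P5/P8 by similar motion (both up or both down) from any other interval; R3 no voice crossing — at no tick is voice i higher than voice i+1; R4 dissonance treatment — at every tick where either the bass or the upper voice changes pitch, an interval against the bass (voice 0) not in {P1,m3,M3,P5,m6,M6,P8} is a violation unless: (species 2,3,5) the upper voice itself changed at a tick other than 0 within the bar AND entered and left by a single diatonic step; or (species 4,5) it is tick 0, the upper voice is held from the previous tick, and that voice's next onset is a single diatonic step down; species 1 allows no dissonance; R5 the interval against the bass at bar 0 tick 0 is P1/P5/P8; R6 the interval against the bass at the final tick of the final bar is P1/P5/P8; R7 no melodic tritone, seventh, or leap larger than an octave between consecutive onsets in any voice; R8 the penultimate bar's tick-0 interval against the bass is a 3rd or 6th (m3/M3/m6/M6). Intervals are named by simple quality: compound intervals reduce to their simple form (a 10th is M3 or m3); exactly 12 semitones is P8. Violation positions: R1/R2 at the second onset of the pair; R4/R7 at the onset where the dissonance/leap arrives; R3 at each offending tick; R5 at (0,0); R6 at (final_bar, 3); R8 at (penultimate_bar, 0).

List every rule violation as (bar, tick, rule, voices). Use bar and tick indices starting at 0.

(1, 0, R2, (1, 2))
(1, 0, R4, (0, 3))
(2, 0, R2, (1, 2))
(2, 0, R3, (2, 3))
(2, 0, R4, (0, 3))
(2, 0, R7, (3,))
(2, 1, R3, (2, 3))
(2, 2, R3, (2, 3))
(2, 3, R3, (2, 3))
(3, 0, R2, (0, 2))
(3, 0, R3, (2, 3))
(3, 0, R4, (0, 3))
(3, 1, R3, (2, 3))
(3, 2, R3, (2, 3))
(3, 3, R3, (2, 3))
(4, 0, R2, (0, 3))
(4, 0, R4, (0, 2))
(4, 0, R7, (3,))
(5, 0, R2, (1, 3))
(6, 0, R1, (1, 2))
(6, 0, R1, (1, 3))
(6, 0, R1, (2, 3))

bar 0: v0=D3 v1=D4 v2=A4 v3=A4 downbeat P5
bar 1: v0=B2 v1=D3 v2=D4 v3=F4 downbeat TT
bar 2: v0=C3 v1=A3 v2=E4 v3=B3 downbeat M7
bar 3: v0=E3 v1=C4 v2=B4 v3=D4 downbeat m7
bar 4: v0=F3 v1=D4 v2=G4 v3=C5 downbeat P5
bar 5: v0=E3 v1=C4 v2=G4 v3=G4 downbeat m3
bar 6: v0=D3 v1=D4 v2=A4 v3=A4 downbeat P5
  -> R2 @ bar 1 tick 0 v(1, 2): D4/A4 P5 -> D3/D4 P8 similar
  -> R4 @ bar 1 tick 0 v(0, 3): B2/F4 TT untreated
  -> R2 @ bar 2 tick 0 v(1, 2): D3/D4 P8 -> A3/E4 P5 similar
  -> R3 @ bar 2 tick 0 v(2, 3): E4 above B3
  -> R4 @ bar 2 tick 0 v(0, 3): C3/B3 M7 untreated
  -> R7 @ bar 2 tick 0 v(3,): F4->B3 leap 6st
  -> R3 @ bar 2 tick 1 v(2, 3): E4 above B3
  -> R3 @ bar 2 tick 2 v(2, 3): E4 above B3
  -> R3 @ bar 2 tick 3 v(2, 3): E4 above B3
  -> R2 @ bar 3 tick 0 v(0, 2): C3/E4 M3 -> E3/B4 P5 similar
  -> R3 @ bar 3 tick 0 v(2, 3): B4 above D4
  -> R4 @ bar 3 tick 0 v(0, 3): E3/D4 m7 untreated
  -> R3 @ bar 3 tick 1 v(2, 3): B4 above D4
  -> R3 @ bar 3 tick 2 v(2, 3): B4 above D4
  -> R3 @ bar 3 tick 3 v(2, 3): B4 above D4
  -> R2 @ bar 4 tick 0 v(0, 3): E3/D4 m7 -> F3/C5 P5 similar
  -> R4 @ bar 4 tick 0 v(0, 2): F3/G4 M2 untreated
  -> R7 @ bar 4 tick 0 v(3,): D4->C5 leap 10st
  -> R2 @ bar 5 tick 0 v(1, 3): D4/C5 m7 -> C4/G4 P5 similar
  -> R1 @ bar 6 tick 0 v(1, 2): C4/G4 P5 -> D4/A4 P5 similar
  -> R1 @ bar 6 tick 0 v(1, 3): C4/G4 P5 -> D4/A4 P5 similar
  -> R1 @ bar 6 tick 0 v(2, 3): G4/G4 P1 -> A4/A4 P1 similar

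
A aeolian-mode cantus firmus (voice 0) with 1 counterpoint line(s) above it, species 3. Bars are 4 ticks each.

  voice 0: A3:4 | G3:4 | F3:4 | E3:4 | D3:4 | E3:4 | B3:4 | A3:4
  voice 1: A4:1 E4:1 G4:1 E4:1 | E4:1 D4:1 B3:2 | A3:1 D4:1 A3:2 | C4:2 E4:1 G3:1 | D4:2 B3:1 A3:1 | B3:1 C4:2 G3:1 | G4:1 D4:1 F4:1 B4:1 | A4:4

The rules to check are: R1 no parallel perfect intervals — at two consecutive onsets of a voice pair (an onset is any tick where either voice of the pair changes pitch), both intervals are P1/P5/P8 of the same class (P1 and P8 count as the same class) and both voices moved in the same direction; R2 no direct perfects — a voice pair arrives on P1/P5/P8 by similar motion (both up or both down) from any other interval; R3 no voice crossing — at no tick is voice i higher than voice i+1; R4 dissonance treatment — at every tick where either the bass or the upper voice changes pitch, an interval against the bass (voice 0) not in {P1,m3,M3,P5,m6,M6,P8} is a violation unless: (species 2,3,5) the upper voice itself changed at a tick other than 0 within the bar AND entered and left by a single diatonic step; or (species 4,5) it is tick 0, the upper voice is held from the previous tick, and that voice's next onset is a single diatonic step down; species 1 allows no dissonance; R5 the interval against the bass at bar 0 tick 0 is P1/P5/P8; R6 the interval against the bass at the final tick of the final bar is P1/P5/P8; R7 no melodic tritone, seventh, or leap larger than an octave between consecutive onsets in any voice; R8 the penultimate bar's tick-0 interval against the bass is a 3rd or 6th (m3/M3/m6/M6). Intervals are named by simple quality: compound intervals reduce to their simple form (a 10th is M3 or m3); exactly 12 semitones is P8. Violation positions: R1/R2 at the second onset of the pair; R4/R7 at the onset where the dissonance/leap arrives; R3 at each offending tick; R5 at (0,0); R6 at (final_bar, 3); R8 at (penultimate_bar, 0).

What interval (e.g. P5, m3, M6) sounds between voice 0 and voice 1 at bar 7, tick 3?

P8

voice 0=A3 voice 1=A4 -> P8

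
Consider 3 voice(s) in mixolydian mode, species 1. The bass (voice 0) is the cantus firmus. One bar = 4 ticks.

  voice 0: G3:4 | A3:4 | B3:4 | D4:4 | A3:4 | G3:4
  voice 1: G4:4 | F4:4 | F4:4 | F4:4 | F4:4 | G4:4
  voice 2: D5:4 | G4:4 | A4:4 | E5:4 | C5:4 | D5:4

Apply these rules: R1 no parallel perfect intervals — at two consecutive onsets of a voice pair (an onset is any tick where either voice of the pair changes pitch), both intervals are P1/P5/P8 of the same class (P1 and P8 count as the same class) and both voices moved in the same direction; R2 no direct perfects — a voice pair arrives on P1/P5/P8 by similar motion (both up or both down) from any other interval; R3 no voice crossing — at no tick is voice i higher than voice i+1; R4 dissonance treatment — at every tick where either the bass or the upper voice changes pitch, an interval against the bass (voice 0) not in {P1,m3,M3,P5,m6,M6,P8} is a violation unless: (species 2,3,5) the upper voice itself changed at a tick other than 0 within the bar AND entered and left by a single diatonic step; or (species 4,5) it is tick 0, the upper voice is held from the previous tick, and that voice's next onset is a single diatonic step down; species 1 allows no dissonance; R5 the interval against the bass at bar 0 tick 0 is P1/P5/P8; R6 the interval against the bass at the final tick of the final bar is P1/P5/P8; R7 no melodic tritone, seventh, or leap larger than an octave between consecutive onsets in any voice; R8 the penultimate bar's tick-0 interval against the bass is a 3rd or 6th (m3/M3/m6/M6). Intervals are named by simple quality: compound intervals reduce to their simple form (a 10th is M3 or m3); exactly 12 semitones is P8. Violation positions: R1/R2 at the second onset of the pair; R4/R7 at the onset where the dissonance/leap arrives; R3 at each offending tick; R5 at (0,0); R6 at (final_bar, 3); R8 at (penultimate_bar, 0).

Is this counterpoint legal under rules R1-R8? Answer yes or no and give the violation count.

No (5 violations)

bar 0: v0=G3 v1=G4 v2=D5 (P5)
bar 1: v0=A3 v1=F4 v2=G4 (m7)
bar 2: v0=B3 v1=F4 v2=A4 (m7)
bar 3: v0=D4 v1=F4 v2=E5 (M2)
bar 4: v0=A3 v1=F4 v2=C5 (m3)
bar 5: v0=G3 v1=G4 v2=D5 (P5)
  R4 @ bar1.0: A3/G4 m7 untreated
  R4 @ bar2.0: B3/F4 TT untreated
  R4 @ bar2.0: B3/A4 m7 untreated
  R4 @ bar3.0: D4/E5 M2 untreated
  R1 @ bar5.0: F4/C5 P5 -> G4/D5 P5 similar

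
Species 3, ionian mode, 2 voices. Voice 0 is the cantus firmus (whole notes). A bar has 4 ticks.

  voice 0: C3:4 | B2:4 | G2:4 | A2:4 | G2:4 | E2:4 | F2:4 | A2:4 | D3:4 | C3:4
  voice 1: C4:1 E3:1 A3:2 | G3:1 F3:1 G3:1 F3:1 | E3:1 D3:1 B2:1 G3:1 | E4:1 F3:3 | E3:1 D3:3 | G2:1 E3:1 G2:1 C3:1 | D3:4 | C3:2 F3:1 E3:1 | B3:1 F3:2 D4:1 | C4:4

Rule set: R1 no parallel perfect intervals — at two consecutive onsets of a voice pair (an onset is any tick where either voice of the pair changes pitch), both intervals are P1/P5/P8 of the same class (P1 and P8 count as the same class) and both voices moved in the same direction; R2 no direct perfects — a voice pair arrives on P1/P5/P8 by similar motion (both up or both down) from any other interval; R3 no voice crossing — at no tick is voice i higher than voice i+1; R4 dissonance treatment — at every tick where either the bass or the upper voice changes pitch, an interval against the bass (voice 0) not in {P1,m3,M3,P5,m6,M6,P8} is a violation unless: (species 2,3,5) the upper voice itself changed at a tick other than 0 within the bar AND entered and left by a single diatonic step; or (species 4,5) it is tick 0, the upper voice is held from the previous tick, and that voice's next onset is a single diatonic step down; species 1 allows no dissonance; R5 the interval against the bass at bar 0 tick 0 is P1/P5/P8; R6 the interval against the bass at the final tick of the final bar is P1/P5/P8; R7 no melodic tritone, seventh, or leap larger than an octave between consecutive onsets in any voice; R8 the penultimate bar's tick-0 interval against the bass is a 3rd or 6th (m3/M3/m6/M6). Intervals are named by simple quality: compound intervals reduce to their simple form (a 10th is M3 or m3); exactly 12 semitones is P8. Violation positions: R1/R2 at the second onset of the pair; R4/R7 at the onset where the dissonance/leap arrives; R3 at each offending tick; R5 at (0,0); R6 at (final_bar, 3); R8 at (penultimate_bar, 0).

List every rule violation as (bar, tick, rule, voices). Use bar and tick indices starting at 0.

(3, 0, R2, (0, 1))
(3, 1, R7, (1,))
(8, 1, R7, (1,))
(9, 0, R1, (0, 1))

bar 0: v0=C3 v1=C4 downbeat P8
bar 1: v0=B2 v1=G3 downbeat m6
bar 2: v0=G2 v1=E3 downbeat M6
bar 3: v0=A2 v1=E4 downbeat P5
bar 4: v0=G2 v1=E3 downbeat M6
bar 5: v0=E2 v1=G2 downbeat m3
bar 6: v0=F2 v1=D3 downbeat M6
bar 7: v0=A2 v1=C3 downbeat m3
bar 8: v0=D3 v1=B3 downbeat M6
bar 9: v0=C3 v1=C4 downbeat P8
  -> R2 @ bar 3 tick 0 v(0, 1): G2/G3 P8 -> A2/E4 P5 similar
  -> R7 @ bar 3 tick 1 v(1,): E4->F3 leap 11st
  -> R7 @ bar 8 tick 1 v(1,): B3->F3 leap 6st
  -> R1 @ bar 9 tick 0 v(0, 1): D3/D4 P8 -> C3/C4 P8 similar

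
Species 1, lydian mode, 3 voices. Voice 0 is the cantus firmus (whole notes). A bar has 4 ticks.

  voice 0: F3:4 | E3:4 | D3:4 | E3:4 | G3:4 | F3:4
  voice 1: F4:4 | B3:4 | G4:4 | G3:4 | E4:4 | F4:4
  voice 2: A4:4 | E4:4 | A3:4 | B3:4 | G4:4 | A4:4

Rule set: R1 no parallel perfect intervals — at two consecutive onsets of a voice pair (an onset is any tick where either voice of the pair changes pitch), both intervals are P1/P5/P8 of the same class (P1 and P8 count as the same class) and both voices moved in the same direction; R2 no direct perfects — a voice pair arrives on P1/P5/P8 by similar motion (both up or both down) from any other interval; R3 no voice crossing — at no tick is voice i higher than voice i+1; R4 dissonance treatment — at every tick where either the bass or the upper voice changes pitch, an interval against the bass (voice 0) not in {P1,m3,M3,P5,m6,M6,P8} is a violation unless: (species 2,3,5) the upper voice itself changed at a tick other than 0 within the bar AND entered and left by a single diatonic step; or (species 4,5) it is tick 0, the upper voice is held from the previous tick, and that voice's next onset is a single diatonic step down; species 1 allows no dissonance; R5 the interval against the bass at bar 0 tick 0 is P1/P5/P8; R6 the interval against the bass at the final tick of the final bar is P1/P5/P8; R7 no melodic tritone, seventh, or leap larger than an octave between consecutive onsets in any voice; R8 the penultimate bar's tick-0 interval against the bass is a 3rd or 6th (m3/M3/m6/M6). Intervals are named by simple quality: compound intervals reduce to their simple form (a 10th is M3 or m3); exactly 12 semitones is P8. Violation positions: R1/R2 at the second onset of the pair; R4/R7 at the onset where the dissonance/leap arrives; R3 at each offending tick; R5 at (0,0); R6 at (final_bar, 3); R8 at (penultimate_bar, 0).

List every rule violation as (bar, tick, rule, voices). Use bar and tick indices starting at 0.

(0, 0, R5, (0, 2))
(1, 0, R2, (0, 1))
(1, 0, R2, (0, 2))
(1, 0, R7, (1,))
(2, 0, R2, (0, 2))
(2, 0, R3, (1, 2))
(2, 0, R4, (0, 1))
(2, 1, R3, (1, 2))
(2, 2, R3, (1, 2))
(2, 3, R3, (1, 2))
(3, 0, R1, (0, 2))
(4, 0, R2, (0, 2))
(4, 0, R8, (0, 2))
(5, 3, R6, (0, 2))

bar 0: v0=F3 v1=F4 v2=A4 downbeat M3
bar 1: v0=E3 v1=B3 v2=E4 downbeat P8
bar 2: v0=D3 v1=G4 v2=A3 downbeat P5
bar 3: v0=E3 v1=G3 v2=B3 downbeat P5
bar 4: v0=G3 v1=E4 v2=G4 downbeat P8
bar 5: v0=F3 v1=F4 v2=A4 downbeat M3
  -> R5 @ bar 0 tick 0 v(0, 2): opens on M3
  -> R2 @ bar 1 tick 0 v(0, 1): F3/F4 P8 -> E3/B3 P5 similar
  -> R2 @ bar 1 tick 0 v(0, 2): F3/A4 M3 -> E3/E4 P8 similar
  -> R7 @ bar 1 tick 0 v(1,): F4->B3 leap 6st
  -> R2 @ bar 2 tick 0 v(0, 2): E3/E4 P8 -> D3/A3 P5 similar
  -> R3 @ bar 2 tick 0 v(1, 2): G4 above A3
  -> R4 @ bar 2 tick 0 v(0, 1): D3/G4 P4 untreated
  -> R3 @ bar 2 tick 1 v(1, 2): G4 above A3
  -> R3 @ bar 2 tick 2 v(1, 2): G4 above A3
  -> R3 @ bar 2 tick 3 v(1, 2): G4 above A3
  -> R1 @ bar 3 tick 0 v(0, 2): D3/A3 P5 -> E3/B3 P5 similar
  -> R2 @ bar 4 tick 0 v(0, 2): E3/B3 P5 -> G3/G4 P8 similar
  -> R8 @ bar 4 tick 0 v(0, 2): penult P8 not 3rd/6th
  -> R6 @ bar 5 tick 3 v(0, 2): closes on M3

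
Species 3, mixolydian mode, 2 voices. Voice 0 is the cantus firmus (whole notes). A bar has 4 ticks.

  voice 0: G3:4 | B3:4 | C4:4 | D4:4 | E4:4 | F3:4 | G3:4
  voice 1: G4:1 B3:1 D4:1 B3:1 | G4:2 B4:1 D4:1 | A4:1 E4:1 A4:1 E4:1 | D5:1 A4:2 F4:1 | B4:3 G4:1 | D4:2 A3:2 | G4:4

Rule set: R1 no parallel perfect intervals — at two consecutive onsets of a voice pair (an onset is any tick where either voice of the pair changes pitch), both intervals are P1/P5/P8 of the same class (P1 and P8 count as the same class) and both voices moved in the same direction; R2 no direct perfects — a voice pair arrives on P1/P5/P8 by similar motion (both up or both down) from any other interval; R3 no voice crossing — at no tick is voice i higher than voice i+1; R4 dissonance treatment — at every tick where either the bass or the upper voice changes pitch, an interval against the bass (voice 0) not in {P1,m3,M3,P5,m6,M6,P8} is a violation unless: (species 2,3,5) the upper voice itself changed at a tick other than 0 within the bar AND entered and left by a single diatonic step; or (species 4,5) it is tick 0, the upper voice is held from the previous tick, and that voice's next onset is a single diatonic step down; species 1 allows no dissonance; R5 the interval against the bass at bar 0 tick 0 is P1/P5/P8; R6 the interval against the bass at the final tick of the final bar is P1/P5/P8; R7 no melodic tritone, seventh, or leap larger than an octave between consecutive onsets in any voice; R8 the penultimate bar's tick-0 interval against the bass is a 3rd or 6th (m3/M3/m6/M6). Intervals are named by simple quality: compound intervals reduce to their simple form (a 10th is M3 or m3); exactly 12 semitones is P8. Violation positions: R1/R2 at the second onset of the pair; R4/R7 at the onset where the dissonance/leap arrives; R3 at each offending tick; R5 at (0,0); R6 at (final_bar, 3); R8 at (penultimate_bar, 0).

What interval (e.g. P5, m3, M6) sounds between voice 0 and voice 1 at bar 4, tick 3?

m3

voice 0=E4 voice 1=G4 -> m3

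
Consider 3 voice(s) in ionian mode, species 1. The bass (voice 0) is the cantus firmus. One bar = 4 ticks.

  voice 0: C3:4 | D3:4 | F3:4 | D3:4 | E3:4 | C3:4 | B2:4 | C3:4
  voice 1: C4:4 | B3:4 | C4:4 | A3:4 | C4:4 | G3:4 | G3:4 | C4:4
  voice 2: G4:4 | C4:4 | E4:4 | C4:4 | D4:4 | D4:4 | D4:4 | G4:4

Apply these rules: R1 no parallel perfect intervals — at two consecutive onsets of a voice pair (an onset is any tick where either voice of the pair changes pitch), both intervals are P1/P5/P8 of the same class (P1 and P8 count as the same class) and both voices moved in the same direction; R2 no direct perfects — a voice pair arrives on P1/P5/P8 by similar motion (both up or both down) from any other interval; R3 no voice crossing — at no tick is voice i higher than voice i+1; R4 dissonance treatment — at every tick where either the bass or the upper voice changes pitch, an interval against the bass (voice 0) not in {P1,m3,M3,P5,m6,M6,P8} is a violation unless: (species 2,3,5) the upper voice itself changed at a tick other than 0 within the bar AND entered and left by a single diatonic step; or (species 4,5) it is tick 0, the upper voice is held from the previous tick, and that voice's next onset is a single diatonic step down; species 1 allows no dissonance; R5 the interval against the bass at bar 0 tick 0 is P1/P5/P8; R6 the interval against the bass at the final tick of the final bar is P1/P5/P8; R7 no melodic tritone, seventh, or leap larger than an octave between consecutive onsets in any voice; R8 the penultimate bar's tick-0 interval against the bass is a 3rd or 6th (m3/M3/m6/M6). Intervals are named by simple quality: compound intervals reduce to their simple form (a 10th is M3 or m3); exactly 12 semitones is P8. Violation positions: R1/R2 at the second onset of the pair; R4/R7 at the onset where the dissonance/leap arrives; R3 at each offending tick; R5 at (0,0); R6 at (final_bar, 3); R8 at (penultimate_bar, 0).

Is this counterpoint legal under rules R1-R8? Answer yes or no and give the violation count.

bar 0: v0=C3 v1=C4 v2=G4 (P5)
bar 1: v0=D3 v1=B3 v2=C4 (m7)
bar 2: v0=F3 v1=C4 v2=E4 (M7)
bar 3: v0=D3 v1=A3 v2=C4 (m7)
bar 4: v0=E3 v1=C4 v2=D4 (m7)
bar 5: v0=C3 v1=G3 v2=D4 (M2)
bar 6: v0=B2 v1=G3 v2=D4 (m3)
bar 7: v0=C3 v1=C4 v2=G4 (P5)
  R4 @ bar1.0: D3/C4 m7 untreated
  R2 @ bar2.0: D3/B3 M6 -> F3/C4 P5 similar
  R4 @ bar2.0: F3/E4 M7 untreated
  R1 @ bar3.0: F3/C4 P5 -> D3/A3 P5 similar
  R4 @ bar3.0: D3/C4 m7 untreated
  R4 @ bar4.0: E3/D4 m7 untreated
  R2 @ bar5.0: E3/C4 m6 -> C3/G3 P5 similar
  R4 @ bar5.0: C3/D4 M2 untreated
  R1 @ bar7.0: G3/D4 P5 -> C4/G4 P5 similar
  R2 @ bar7.0: B2/G3 m6 -> C3/C4 P8 similar
  R2 @ bar7.0: B2/D4 m3 -> C3/G4 P5 similar

No (11 violations)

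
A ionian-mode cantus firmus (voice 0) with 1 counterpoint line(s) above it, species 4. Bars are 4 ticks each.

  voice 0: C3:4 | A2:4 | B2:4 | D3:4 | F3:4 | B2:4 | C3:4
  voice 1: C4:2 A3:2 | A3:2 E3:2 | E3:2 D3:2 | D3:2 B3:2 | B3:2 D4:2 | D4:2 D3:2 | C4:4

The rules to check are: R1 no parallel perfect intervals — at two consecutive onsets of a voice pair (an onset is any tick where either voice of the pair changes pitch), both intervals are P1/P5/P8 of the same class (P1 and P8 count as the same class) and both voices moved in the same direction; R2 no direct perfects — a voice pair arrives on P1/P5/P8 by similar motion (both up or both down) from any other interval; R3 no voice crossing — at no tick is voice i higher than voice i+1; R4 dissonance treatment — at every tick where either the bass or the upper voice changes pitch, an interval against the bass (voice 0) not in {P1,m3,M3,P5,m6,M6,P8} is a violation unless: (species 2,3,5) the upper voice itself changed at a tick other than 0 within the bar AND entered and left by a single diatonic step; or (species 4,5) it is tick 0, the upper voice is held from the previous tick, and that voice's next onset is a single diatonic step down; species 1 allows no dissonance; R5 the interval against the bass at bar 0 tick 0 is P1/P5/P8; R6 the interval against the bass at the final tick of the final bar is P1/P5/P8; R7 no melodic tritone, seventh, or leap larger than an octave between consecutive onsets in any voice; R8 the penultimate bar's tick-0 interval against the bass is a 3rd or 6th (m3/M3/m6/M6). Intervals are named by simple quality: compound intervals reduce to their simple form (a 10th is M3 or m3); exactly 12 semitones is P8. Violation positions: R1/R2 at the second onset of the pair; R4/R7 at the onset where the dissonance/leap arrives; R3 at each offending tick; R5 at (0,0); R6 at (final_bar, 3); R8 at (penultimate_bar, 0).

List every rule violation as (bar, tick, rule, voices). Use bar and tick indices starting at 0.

bar 0: v0=C3 v1=C4 downbeat P8
bar 1: v0=A2 v1=A3 downbeat P8
bar 2: v0=B2 v1=E3 downbeat P4
bar 3: v0=D3 v1=D3 downbeat P1
bar 4: v0=F3 v1=B3 downbeat TT
bar 5: v0=B2 v1=D4 downbeat m3
bar 6: v0=C3 v1=C4 downbeat P8
  -> R4 @ bar 4 tick 0 v(0, 1): F3/B3 TT untreated
  -> R7 @ bar 5 tick 0 v(0,): F3->B2 leap 6st
  -> R2 @ bar 6 tick 0 v(0, 1): B2/D3 m3 -> C3/C4 P8 similar
  -> R7 @ bar 6 tick 0 v(1,): D3->C4 leap 10st

(4, 0, R4, (0, 1))
(5, 0, R7, (0,))
(6, 0, R2, (0, 1))
(6, 0, R7, (1,))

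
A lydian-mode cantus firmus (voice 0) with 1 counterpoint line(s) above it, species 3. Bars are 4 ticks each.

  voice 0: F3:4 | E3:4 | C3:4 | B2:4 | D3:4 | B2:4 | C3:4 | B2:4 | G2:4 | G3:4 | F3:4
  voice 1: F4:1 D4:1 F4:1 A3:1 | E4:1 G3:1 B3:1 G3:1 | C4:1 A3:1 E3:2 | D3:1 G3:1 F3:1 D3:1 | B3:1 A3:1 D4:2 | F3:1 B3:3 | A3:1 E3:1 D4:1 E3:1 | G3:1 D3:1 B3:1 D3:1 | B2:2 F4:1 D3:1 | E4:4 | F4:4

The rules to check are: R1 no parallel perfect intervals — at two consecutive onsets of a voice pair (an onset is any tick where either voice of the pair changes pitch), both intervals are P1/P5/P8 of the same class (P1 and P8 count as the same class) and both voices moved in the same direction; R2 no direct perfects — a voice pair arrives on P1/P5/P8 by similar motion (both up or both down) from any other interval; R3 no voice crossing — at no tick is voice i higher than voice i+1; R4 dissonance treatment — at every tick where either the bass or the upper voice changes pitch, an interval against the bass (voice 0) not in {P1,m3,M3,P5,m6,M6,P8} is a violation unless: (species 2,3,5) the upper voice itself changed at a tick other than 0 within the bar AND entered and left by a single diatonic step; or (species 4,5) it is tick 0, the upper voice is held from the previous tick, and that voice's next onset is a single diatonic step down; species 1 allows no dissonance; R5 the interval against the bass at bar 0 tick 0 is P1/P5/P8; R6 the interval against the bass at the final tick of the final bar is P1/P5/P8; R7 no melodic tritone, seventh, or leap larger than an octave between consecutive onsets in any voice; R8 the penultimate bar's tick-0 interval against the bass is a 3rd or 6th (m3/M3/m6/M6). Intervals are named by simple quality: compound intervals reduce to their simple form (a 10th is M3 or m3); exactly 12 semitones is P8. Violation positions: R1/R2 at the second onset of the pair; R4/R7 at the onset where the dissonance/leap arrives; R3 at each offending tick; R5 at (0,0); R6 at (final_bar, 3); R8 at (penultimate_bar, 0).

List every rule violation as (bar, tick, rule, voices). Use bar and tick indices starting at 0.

(3, 2, R4, (0, 1))
(5, 0, R4, (0, 1))
(5, 1, R7, (1,))
(6, 2, R4, (0, 1))
(6, 2, R7, (1,))
(6, 3, R7, (1,))
(8, 2, R4, (0, 1))
(8, 2, R7, (1,))
(8, 3, R7, (1,))
(9, 0, R7, (1,))

bar 0: v0=F3 v1=F4 downbeat P8
bar 1: v0=E3 v1=E4 downbeat P8
bar 2: v0=C3 v1=C4 downbeat P8
bar 3: v0=B2 v1=D3 downbeat m3
bar 4: v0=D3 v1=B3 downbeat M6
bar 5: v0=B2 v1=F3 downbeat TT
bar 6: v0=C3 v1=A3 downbeat M6
bar 7: v0=B2 v1=G3 downbeat m6
bar 8: v0=G2 v1=B2 downbeat M3
bar 9: v0=G3 v1=E4 downbeat M6
bar 10: v0=F3 v1=F4 downbeat P8
  -> R4 @ bar 3 tick 2 v(0, 1): B2/F3 TT untreated
  -> R4 @ bar 5 tick 0 v(0, 1): B2/F3 TT untreated
  -> R7 @ bar 5 tick 1 v(1,): F3->B3 leap 6st
  -> R4 @ bar 6 tick 2 v(0, 1): C3/D4 M2 untreated
  -> R7 @ bar 6 tick 2 v(1,): E3->D4 leap 10st
  -> R7 @ bar 6 tick 3 v(1,): D4->E3 leap 10st
  -> R4 @ bar 8 tick 2 v(0, 1): G2/F4 m7 untreated
  -> R7 @ bar 8 tick 2 v(1,): B2->F4 leap 18st
  -> R7 @ bar 8 tick 3 v(1,): F4->D3 leap 15st
  -> R7 @ bar 9 tick 0 v(1,): D3->E4 leap 14st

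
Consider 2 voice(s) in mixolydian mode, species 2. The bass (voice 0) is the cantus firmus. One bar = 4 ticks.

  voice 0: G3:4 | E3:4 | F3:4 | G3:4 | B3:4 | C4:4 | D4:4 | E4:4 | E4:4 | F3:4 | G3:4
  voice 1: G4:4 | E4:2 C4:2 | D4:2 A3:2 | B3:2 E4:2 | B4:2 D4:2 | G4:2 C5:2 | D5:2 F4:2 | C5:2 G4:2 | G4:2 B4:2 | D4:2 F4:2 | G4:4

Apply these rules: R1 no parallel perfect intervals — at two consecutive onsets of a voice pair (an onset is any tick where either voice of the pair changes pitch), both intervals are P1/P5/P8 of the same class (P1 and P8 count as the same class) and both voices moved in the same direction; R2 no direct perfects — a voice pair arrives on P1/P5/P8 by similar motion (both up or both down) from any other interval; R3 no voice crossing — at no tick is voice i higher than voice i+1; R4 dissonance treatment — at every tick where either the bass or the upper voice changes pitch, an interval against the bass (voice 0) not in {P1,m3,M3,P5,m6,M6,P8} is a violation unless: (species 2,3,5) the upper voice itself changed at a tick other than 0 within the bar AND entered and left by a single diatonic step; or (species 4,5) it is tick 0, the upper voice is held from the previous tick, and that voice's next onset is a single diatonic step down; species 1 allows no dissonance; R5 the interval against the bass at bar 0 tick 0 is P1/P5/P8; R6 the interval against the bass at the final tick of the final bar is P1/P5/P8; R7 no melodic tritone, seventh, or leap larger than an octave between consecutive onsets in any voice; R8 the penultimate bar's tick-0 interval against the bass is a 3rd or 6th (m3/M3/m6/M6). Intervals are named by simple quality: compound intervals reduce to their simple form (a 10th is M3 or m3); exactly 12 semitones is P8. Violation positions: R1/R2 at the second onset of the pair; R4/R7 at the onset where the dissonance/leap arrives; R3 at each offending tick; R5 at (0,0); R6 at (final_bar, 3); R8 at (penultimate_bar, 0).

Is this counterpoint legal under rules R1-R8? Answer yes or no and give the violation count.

No (6 violations)

bar 0: v0=G3 v1=G4 (P8)
bar 1: v0=E3 v1=E4 (P8)
bar 2: v0=F3 v1=D4 (M6)
bar 3: v0=G3 v1=B3 (M3)
bar 4: v0=B3 v1=B4 (P8)
bar 5: v0=C4 v1=G4 (P5)
bar 6: v0=D4 v1=D5 (P8)
bar 7: v0=E4 v1=C5 (m6)
bar 8: v0=E4 v1=G4 (m3)
bar 9: v0=F3 v1=D4 (M6)
bar 10: v0=G3 v1=G4 (P8)
  R1 @ bar1.0: G3/G4 P8 -> E3/E4 P8 similar
  R2 @ bar4.0: G3/E4 M6 -> B3/B4 P8 similar
  R2 @ bar5.0: B3/D4 m3 -> C4/G4 P5 similar
  R1 @ bar6.0: C4/C5 P8 -> D4/D5 P8 similar
  R7 @ bar9.0: E4->F3 leap 11st
  R1 @ bar10.0: F3/F4 P8 -> G3/G4 P8 similar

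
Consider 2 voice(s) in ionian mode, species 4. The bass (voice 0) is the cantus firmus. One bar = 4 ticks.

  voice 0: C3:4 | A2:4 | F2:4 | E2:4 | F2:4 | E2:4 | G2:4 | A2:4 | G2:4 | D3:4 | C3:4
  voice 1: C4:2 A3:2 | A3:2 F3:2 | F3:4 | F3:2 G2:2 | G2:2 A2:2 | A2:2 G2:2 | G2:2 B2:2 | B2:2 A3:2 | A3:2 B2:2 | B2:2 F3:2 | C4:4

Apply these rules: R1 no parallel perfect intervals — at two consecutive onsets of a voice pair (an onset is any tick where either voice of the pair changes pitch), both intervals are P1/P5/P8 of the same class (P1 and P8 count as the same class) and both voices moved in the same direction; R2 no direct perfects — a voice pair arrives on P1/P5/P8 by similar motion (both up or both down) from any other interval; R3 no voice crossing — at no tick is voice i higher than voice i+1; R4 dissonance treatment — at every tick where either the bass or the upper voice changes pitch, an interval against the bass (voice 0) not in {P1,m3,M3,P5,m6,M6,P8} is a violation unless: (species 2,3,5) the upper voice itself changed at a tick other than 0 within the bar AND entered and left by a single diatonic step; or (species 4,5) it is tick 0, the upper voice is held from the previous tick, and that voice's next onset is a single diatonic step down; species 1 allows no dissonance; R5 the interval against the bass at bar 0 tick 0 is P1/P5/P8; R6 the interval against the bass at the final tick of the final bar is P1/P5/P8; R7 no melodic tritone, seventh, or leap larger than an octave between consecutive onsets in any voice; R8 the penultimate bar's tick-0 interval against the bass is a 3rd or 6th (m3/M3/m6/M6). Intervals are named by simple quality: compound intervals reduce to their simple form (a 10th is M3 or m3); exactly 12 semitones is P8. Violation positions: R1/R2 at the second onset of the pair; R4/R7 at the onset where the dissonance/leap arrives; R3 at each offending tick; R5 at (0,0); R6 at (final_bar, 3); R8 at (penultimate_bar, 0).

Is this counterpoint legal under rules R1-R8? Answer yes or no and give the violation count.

No (10 violations)

bar 0: v0=C3 v1=C4 (P8)
bar 1: v0=A2 v1=A3 (P8)
bar 2: v0=F2 v1=F3 (P8)
bar 3: v0=E2 v1=F3 (m2)
bar 4: v0=F2 v1=G2 (M2)
bar 5: v0=E2 v1=A2 (P4)
bar 6: v0=G2 v1=G2 (P1)
bar 7: v0=A2 v1=B2 (M2)
bar 8: v0=G2 v1=A3 (M2)
bar 9: v0=D3 v1=B2 (m3)
bar 10: v0=C3 v1=C4 (P8)
  R4 @ bar3.0: E2/F3 m2 untreated
  R7 @ bar3.2: F3->G2 leap 10st
  R4 @ bar4.0: F2/G2 M2 untreated
  R4 @ bar7.0: A2/B2 M2 untreated
  R7 @ bar7.2: B2->A3 leap 10st
  R4 @ bar8.0: G2/A3 M2 untreated
  R7 @ bar8.2: A3->B2 leap 10st
  R3 @ bar9.0: D3 above B2
  R3 @ bar9.1: D3 above B2
  R7 @ bar9.2: B2->F3 leap 6st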